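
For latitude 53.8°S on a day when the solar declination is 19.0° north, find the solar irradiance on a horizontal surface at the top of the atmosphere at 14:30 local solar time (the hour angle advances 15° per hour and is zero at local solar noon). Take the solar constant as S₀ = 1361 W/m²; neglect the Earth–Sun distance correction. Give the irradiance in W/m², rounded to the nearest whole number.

245 W/m²

Hour angle H = 15° × (14.5 − 12) = 37.50°.
cos θ_z = sin φ sin δ + cos φ cos δ cos H = (-0.8070)(0.3256) + (0.5906)(0.9455)(0.7934) = 0.1803.
Top-of-atmosphere irradiance = S₀ cos θ_z = 1361 × 0.1803 = 245.39 W/m².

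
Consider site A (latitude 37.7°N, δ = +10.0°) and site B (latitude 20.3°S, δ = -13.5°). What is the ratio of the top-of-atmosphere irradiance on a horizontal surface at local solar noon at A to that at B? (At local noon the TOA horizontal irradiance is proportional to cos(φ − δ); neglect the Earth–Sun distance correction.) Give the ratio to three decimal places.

0.892

A: cos θ_z = cos(37.7° − (10.0°)) = 0.8854.
B: cos θ_z = cos(-20.3° − (-13.5°)) = 0.9930.
Ratio A/B = 0.8854 / 0.9930 = 0.8916.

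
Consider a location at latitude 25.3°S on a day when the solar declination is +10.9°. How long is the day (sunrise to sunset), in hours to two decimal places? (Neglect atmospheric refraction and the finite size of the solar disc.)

11.30 hours

The sunset hour angle satisfies cos H_s = −tan φ tan δ = 0.0910, giving H_s = 84.78°.
Day length = 2 H_s / 15° h⁻¹ = 169.56° / 15 = 11.304 h.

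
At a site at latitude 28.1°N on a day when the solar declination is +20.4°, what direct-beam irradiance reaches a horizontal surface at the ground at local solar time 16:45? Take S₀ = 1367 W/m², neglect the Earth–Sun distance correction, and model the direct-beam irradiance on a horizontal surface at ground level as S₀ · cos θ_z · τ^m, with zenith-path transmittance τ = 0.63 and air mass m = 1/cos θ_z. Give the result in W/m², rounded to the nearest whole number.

Hour angle H = 15° × (16.75 − 12) = 71.25°.
cos θ_z = sin(28.1°) sin(20.4°) + cos(28.1°) cos(20.4°) cos(71.25°) = 0.1642 + 0.2658 = 0.4300.
Air mass m = 1/cos θ_z = 1/0.4300 = 2.326; τ^m = 0.63^2.326 = 0.3414.
Surface direct beam = 1367 × 0.4300 × 0.3414 = 200.68 W/m².

201 W/m²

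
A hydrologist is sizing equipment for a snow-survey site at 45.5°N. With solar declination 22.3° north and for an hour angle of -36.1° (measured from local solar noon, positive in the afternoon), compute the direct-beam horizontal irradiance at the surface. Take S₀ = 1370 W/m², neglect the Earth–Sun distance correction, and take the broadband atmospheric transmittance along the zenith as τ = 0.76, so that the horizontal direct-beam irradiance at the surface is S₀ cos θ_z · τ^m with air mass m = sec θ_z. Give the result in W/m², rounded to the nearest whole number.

With φ = 45.5°, δ = 22.3°, H = -36.10°: sin φ sin δ = 0.2706, cos φ cos δ cos H = 0.5240, so cos θ_z = 0.7946.
Air mass m = 1/cos θ_z = 1/0.7946 = 1.258; τ^m = 0.76^1.258 = 0.7080.
Surface direct beam = 1370 × 0.7946 × 0.7080 = 770.73 W/m².

771 W/m²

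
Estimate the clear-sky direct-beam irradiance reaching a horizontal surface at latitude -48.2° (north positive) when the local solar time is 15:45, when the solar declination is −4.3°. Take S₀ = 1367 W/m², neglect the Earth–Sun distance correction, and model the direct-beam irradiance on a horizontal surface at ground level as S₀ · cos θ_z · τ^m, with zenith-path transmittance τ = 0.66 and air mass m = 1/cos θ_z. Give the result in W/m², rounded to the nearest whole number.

Hour angle H = 15° × (15.75 − 12) = 56.25°.
cos θ_z = sin φ sin δ + cos φ cos δ cos H = (-0.7455)(-0.0750) + (0.6665)(0.9972)(0.5556) = 0.4252.
Air mass m = 1/cos θ_z = 1/0.4252 = 2.352; τ^m = 0.66^2.352 = 0.3763.
Surface direct beam = 1367 × 0.4252 × 0.3763 = 218.72 W/m².

219 W/m²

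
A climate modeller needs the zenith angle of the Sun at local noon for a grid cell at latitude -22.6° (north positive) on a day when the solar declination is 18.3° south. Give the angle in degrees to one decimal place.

At local solar noon the hour angle is zero, so the zenith angle is |φ − δ| = |-22.6° − (-18.3°)| = 4.3°.

4.3°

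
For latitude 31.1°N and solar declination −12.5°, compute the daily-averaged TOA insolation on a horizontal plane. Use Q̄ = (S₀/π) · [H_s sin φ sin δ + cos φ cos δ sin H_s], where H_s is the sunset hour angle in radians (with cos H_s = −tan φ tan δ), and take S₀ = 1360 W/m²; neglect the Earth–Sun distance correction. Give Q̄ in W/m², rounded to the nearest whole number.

289 W/m²

The sunset hour angle satisfies cos H_s = −tan φ tan δ = 0.1337, giving H_s = 82.32°. In radians, H_s = 1.4368.
H_s sin φ sin δ = 1.4368 × 0.5165 × -0.2164 = -0.1606.
cos φ cos δ sin H_s = 0.8563 × 0.9763 × 0.9910 = 0.8285.
Q̄ = (1360/π) × (-0.1606 + 0.8285) = 432.90 × 0.6679 = 289.13 W/m².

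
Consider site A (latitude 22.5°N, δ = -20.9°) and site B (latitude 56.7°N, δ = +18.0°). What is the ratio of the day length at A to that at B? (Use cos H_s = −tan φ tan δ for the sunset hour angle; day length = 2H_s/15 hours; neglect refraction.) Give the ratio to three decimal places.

A: H_s = arccos(−tan 22.5° · tan -20.9°) = 80.90°, so 2H_s/15 = 10.7867 h.
B: H_s = arccos(−tan 56.7° · tan 18.0°) = 119.65°, so 2H_s/15 = 15.9533 h.
Ratio A/B = 10.7867 / 15.9533 = 0.6761.

0.676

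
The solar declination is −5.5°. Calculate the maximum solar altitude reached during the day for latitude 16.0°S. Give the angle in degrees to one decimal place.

At local solar noon the hour angle is zero, so the elevation is 90° − |φ − δ| = 90° − |-16.0° − (-5.5°)| = 90° − 10.5° = 79.5°.

79.5°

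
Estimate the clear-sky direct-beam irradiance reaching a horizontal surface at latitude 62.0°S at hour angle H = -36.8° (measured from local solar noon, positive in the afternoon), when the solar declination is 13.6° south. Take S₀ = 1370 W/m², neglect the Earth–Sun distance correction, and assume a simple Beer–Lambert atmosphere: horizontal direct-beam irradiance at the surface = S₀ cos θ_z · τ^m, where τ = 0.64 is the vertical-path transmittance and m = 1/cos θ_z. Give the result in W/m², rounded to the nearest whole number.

cos θ_z = sin(-62.0°) sin(-13.6°) + cos(-62.0°) cos(-13.6°) cos(-36.80°) = 0.2076 + 0.3654 = 0.5730.
Air mass m = 1/cos θ_z = 1/0.5730 = 1.745; τ^m = 0.64^1.745 = 0.4590.
Surface direct beam = 1370 × 0.5730 × 0.4590 = 360.32 W/m².

360 W/m²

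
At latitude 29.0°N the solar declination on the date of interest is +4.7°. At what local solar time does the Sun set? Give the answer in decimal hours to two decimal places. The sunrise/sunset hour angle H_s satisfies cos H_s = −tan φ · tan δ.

18.17 h

−tan φ tan δ = −(0.5543)(0.0822) = -0.0456; H_s = arccos(-0.0456) = 92.61°.
Sunset is at 12 + H_s/15 = 12 + 6.174 = 18.174 h local solar time.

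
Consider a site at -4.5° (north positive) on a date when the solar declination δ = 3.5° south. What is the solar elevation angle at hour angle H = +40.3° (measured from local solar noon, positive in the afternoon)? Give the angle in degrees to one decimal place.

49.8°

cos θ_z = sin(-4.5°) sin(-3.5°) + cos(-4.5°) cos(-3.5°) cos(40.30°) = 0.0048 + 0.7589 = 0.7637.
θ_z = arccos(0.7637) = 40.21°, so the elevation is 90° − 40.21° = 49.79°.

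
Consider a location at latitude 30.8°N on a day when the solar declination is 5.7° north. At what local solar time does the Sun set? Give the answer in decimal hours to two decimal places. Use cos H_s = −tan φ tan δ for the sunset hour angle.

−tan φ tan δ = −(0.5961)(0.0998) = -0.0595; H_s = arccos(-0.0595) = 93.41°.
Sunset is at 12 + H_s/15 = 12 + 6.227 = 18.227 h local solar time.

18.23 h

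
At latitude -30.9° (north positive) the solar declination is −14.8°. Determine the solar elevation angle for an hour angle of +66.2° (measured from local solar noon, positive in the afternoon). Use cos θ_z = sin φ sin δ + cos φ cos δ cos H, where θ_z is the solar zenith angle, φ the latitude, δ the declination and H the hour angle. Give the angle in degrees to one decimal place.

cos θ_z = sin φ sin δ + cos φ cos δ cos H = (-0.5135)(-0.2554) + (0.8581)(0.9668)(0.4035) = 0.4659.
θ_z = arccos(0.4659) = 62.23°, so the elevation is 90° − 62.23° = 27.77°.

27.8°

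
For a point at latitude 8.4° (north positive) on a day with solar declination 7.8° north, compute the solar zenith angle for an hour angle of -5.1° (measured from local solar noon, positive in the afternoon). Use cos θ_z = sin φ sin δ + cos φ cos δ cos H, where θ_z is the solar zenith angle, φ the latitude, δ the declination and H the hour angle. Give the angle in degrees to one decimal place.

5.1°

cos θ_z = sin(8.4°) sin(7.8°) + cos(8.4°) cos(7.8°) cos(-5.10°) = 0.0198 + 0.9762 = 0.9960.
θ_z = arccos(0.9960) = 5.13°.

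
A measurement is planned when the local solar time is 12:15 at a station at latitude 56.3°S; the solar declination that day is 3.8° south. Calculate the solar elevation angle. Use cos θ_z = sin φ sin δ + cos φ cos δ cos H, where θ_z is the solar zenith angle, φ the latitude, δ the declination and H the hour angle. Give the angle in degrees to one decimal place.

37.4°

Hour angle H = 15° × (12.25 − 12) = 3.75°.
cos θ_z = sin(-56.3°) sin(-3.8°) + cos(-56.3°) cos(-3.8°) cos(3.75°) = 0.0551 + 0.5524 = 0.6075.
θ_z = arccos(0.6075) = 52.59°, so the elevation is 90° − 52.59° = 37.41°.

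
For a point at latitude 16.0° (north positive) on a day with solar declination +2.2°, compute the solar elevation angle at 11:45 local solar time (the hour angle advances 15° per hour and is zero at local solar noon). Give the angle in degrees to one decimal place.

75.7°

Hour angle H = 15° × (11.75 − 12) = -3.75°.
With φ = 16.0°, δ = 2.2°, H = -3.75°: sin φ sin δ = 0.0106, cos φ cos δ cos H = 0.9585, so cos θ_z = 0.9691.
θ_z = arccos(0.9691) = 14.28°, so the elevation is 90° − 14.28° = 75.72°.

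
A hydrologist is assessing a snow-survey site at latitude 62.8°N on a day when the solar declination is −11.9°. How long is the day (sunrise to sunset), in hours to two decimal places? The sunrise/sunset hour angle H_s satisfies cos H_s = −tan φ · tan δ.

cos H_s = −tan(62.8°) · tan(-11.9°) = 0.4100, so H_s = arccos(0.4100) = 65.80°.
Day length = 2 H_s / 15° h⁻¹ = 131.60° / 15 = 8.773 h.

8.77 hours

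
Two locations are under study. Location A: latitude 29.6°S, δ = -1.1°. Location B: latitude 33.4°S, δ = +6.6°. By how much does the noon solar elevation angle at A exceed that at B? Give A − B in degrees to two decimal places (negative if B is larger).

A: 90° − |-29.6 − (-1.1)| = 61.50°.
B: 90° − |-33.4 − (6.6)| = 50.00°.
A − B = 61.50 − 50.00 = 11.50°.

+11.50°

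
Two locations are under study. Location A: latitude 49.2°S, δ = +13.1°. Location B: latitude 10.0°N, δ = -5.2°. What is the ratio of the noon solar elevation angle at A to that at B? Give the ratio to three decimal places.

0.370

A: 90° − |-49.2 − (13.1)| = 27.70°.
B: 90° − |10.0 − (-5.2)| = 74.80°.
Ratio A/B = 27.7000 / 74.8000 = 0.3703.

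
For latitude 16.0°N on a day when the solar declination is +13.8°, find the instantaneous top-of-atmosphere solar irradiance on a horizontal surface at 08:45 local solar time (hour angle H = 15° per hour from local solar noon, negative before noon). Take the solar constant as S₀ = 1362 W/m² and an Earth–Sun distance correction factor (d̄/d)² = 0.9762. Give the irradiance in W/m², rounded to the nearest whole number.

906 W/m²

Hour angle H = 15° × (8.75 − 12) = -48.75°.
cos θ_z = sin φ sin δ + cos φ cos δ cos H = (0.2756)(0.2385) + (0.9613)(0.9711)(0.6593) = 0.6812.
Top-of-atmosphere irradiance = S₀ (d̄/d)² cos θ_z = 1362 × 0.9762 × 0.6812 = 905.71 W/m².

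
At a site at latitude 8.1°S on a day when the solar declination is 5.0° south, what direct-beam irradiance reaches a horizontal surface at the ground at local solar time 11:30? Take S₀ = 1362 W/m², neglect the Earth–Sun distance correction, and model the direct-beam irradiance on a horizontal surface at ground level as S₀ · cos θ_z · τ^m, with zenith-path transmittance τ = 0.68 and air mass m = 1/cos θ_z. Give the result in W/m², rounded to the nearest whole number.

Hour angle H = 15° × (11.5 − 12) = -7.50°.
cos θ_z = sin φ sin δ + cos φ cos δ cos H = (-0.1409)(-0.0872) + (0.9900)(0.9962)(0.9914) = 0.9900.
Air mass m = 1/cos θ_z = 1/0.9900 = 1.010; τ^m = 0.68^1.010 = 0.6774.
Surface direct beam = 1362 × 0.9900 × 0.6774 = 913.39 W/m².

913 W/m²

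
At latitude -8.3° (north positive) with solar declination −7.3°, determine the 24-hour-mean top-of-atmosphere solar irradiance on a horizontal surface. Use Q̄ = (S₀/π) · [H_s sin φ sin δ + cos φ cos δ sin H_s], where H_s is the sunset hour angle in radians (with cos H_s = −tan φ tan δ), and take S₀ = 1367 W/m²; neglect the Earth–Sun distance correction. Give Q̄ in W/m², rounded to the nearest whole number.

The sunset hour angle satisfies cos H_s = −tan φ tan δ = -0.0187, giving H_s = 91.07°. In radians, H_s = 1.5895.
H_s sin φ sin δ = 1.5895 × -0.1444 × -0.1271 = 0.0292.
cos φ cos δ sin H_s = 0.9895 × 0.9919 × 0.9998 = 0.9813.
Q̄ = (1367/π) × (0.0292 + 0.9813) = 435.13 × 1.0105 = 439.70 W/m².

440 W/m²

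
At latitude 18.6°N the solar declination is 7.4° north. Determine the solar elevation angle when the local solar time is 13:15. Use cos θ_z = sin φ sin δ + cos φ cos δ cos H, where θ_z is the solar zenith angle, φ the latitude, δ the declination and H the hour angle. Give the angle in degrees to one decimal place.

Hour angle H = 15° × (13.25 − 12) = 18.75°.
With φ = 18.6°, δ = 7.4°, H = 18.75°: sin φ sin δ = 0.0411, cos φ cos δ cos H = 0.8900, so cos θ_z = 0.9311.
θ_z = arccos(0.9311) = 21.39°, so the elevation is 90° − 21.39° = 68.61°.

68.6°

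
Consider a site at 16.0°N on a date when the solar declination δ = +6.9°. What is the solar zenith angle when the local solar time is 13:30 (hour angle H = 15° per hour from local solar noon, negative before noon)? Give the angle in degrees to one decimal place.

23.8°

Hour angle H = 15° × (13.5 − 12) = 22.50°.
cos θ_z = sin φ sin δ + cos φ cos δ cos H = (0.2756)(0.1201) + (0.9613)(0.9928)(0.9239) = 0.9148.
θ_z = arccos(0.9148) = 23.82°.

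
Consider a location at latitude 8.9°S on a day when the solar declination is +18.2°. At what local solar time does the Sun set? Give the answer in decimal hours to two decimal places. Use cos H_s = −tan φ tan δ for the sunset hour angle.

−tan φ tan δ = −(-0.1566)(0.3288) = 0.0515; H_s = arccos(0.0515) = 87.05°.
Sunset is at 12 + H_s/15 = 12 + 5.803 = 17.803 h local solar time.

17.80 h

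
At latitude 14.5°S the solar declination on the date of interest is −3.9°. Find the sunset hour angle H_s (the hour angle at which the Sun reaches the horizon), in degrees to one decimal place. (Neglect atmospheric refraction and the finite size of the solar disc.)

−tan φ tan δ = −(-0.2586)(-0.0682) = -0.0176; H_s = arccos(-0.0176) = 91.01°.

91.0°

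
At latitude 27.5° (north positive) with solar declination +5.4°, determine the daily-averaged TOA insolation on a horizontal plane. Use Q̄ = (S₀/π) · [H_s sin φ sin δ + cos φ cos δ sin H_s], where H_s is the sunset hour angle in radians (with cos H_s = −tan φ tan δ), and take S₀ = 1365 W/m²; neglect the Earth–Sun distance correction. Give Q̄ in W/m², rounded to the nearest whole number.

cos H_s = −tan(27.5°) · tan(5.4°) = -0.0492, so H_s = arccos(-0.0492) = 92.82°. In radians, H_s = 1.6200.
H_s sin φ sin δ = 1.6200 × 0.4617 × 0.0941 = 0.0704.
cos φ cos δ sin H_s = 0.8870 × 0.9956 × 0.9988 = 0.8820.
Q̄ = (1365/π) × (0.0704 + 0.8820) = 434.49 × 0.9524 = 413.81 W/m².

414 W/m²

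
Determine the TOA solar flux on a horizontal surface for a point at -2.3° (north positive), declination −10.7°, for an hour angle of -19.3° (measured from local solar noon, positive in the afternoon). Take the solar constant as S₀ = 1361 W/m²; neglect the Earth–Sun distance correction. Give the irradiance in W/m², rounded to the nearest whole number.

1271 W/m²

cos θ_z = sin(-2.3°) sin(-10.7°) + cos(-2.3°) cos(-10.7°) cos(-19.30°) = 0.0075 + 0.9266 = 0.9341.
Top-of-atmosphere irradiance = S₀ cos θ_z = 1361 × 0.9341 = 1271.31 W/m².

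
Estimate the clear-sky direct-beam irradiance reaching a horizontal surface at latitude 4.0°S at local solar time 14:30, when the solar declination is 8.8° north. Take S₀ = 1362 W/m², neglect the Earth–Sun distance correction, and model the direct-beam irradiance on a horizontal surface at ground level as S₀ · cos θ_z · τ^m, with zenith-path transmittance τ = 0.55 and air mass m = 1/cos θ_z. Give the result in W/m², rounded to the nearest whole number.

484 W/m²

Hour angle H = 15° × (14.5 − 12) = 37.50°.
cos θ_z = sin(-4.0°) sin(8.8°) + cos(-4.0°) cos(8.8°) cos(37.50°) = -0.0107 + 0.7821 = 0.7714.
Air mass m = 1/cos θ_z = 1/0.7714 = 1.296; τ^m = 0.55^1.296 = 0.4608.
Surface direct beam = 1362 × 0.7714 × 0.4608 = 484.14 W/m².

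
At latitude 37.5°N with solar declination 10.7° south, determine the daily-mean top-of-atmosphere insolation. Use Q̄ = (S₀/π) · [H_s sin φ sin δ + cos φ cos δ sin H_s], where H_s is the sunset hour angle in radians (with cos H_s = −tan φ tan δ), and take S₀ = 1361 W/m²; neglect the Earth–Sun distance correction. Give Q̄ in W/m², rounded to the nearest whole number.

264 W/m²

The sunset hour angle satisfies cos H_s = −tan φ tan δ = 0.1450, giving H_s = 81.66°. In radians, H_s = 1.4252.
H_s sin φ sin δ = 1.4252 × 0.6088 × -0.1857 = -0.1611.
cos φ cos δ sin H_s = 0.7934 × 0.9826 × 0.9894 = 0.7713.
Q̄ = (1361/π) × (-0.1611 + 0.7713) = 433.22 × 0.6102 = 264.35 W/m².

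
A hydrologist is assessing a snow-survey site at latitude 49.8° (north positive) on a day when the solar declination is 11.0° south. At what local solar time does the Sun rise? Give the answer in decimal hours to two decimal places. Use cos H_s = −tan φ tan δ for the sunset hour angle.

6.89 h

−tan φ tan δ = −(1.1833)(-0.1944) = 0.2300; H_s = arccos(0.2300) = 76.70°.
Sunrise is at 12 − H_s/15 = 12 − 5.113 = 6.887 h local solar time.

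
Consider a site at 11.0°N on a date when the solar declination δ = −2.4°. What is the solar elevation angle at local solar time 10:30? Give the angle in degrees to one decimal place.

Hour angle H = 15° × (10.5 − 12) = -22.50°.
cos θ_z = sin φ sin δ + cos φ cos δ cos H = (0.1908)(-0.0419) + (0.9816)(0.9991)(0.9239) = 0.8981.
θ_z = arccos(0.8981) = 26.09°, so the elevation is 90° − 26.09° = 63.91°.

63.9°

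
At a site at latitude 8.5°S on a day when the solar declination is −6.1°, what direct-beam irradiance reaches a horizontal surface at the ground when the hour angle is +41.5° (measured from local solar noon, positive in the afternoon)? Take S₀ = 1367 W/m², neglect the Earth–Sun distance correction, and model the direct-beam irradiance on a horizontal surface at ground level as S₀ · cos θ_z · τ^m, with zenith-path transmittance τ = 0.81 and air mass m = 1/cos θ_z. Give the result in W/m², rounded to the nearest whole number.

777 W/m²

cos θ_z = sin(-8.5°) sin(-6.1°) + cos(-8.5°) cos(-6.1°) cos(41.50°) = 0.0157 + 0.7365 = 0.7522.
Air mass m = 1/cos θ_z = 1/0.7522 = 1.329; τ^m = 0.81^1.329 = 0.7557.
Surface direct beam = 1367 × 0.7522 × 0.7557 = 777.05 W/m².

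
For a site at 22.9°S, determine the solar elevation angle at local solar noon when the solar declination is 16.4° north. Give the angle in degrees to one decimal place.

At local solar noon the hour angle is zero, so the elevation is 90° − |φ − δ| = 90° − |-22.9° − (16.4°)| = 90° − 39.3° = 50.7°.

50.7°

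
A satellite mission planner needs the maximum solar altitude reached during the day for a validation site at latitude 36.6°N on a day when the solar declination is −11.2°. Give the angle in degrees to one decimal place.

42.2°

At local solar noon the hour angle is zero, so the elevation is 90° − |φ − δ| = 90° − |36.6° − (-11.2°)| = 90° − 47.8° = 42.2°.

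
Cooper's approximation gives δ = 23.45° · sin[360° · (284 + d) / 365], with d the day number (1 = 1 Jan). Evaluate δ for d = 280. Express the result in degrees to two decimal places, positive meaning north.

-6.57°

360 × (284 + 280) / 365 = 556.274°; sin(556.274°) = -0.2802.
δ = 23.45 × -0.2802 = -6.571° ≈ -6.57°.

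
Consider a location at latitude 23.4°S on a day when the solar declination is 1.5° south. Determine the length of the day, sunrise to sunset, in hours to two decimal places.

12.09 hours

−tan φ tan δ = −(-0.4327)(-0.0262) = -0.0113; H_s = arccos(-0.0113) = 90.65°.
Day length = 2 H_s / 15° h⁻¹ = 181.30° / 15 = 12.087 h.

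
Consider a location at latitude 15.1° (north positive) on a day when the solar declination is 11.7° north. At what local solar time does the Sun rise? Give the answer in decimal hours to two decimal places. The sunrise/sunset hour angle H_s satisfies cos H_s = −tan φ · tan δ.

cos H_s = −tan(15.1°) · tan(11.7°) = -0.0559, so H_s = arccos(-0.0559) = 93.20°.
Sunrise is at 12 − H_s/15 = 12 − 6.213 = 5.787 h local solar time.

5.79 h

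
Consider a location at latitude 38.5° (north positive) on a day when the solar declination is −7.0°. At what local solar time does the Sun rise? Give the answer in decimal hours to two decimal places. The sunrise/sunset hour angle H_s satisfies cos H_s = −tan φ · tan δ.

cos H_s = −tan(38.5°) · tan(-7.0°) = 0.0977, so H_s = arccos(0.0977) = 84.39°.
Sunrise is at 12 − H_s/15 = 12 − 5.626 = 6.374 h local solar time.

6.37 h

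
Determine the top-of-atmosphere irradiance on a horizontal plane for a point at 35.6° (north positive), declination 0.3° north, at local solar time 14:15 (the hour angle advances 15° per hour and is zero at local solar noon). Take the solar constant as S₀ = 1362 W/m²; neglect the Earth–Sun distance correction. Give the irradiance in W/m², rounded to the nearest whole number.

925 W/m²

Hour angle H = 15° × (14.25 − 12) = 33.75°.
cos θ_z = sin φ sin δ + cos φ cos δ cos H = (0.5821)(0.0052) + (0.8131)(1.0000)(0.8315) = 0.6791.
Top-of-atmosphere irradiance = S₀ cos θ_z = 1362 × 0.6791 = 924.93 W/m².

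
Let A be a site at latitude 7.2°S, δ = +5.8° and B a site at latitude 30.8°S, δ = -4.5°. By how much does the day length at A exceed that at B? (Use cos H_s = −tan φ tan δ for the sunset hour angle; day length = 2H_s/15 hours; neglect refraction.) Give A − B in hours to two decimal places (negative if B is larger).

-0.46 h

A: H_s = arccos(−tan -7.2° · tan 5.8°) = 89.26°, so 2H_s/15 = 11.9013 h.
B: H_s = arccos(−tan -30.8° · tan -4.5°) = 92.69°, so 2H_s/15 = 12.3587 h.
A − B = 11.9013 − 12.3587 = -0.4574 h.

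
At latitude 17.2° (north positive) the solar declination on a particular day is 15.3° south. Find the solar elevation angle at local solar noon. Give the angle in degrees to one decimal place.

57.5°

At local solar noon the hour angle is zero, so the elevation is 90° − |φ − δ| = 90° − |17.2° − (-15.3°)| = 90° − 32.5° = 57.5°.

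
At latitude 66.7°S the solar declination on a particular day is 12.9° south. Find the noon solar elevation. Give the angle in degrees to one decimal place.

36.2°

At local solar noon the hour angle is zero, so the elevation is 90° − |φ − δ| = 90° − |-66.7° − (-12.9°)| = 90° − 53.8° = 36.2°.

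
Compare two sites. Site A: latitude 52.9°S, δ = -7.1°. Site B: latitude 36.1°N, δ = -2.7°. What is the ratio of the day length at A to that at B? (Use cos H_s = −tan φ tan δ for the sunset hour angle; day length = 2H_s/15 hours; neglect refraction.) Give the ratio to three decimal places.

1.130

A: H_s = arccos(−tan -52.9° · tan -7.1°) = 99.48°, so 2H_s/15 = 13.2640 h.
B: H_s = arccos(−tan 36.1° · tan -2.7°) = 88.03°, so 2H_s/15 = 11.7373 h.
Ratio A/B = 13.2640 / 11.7373 = 1.1301.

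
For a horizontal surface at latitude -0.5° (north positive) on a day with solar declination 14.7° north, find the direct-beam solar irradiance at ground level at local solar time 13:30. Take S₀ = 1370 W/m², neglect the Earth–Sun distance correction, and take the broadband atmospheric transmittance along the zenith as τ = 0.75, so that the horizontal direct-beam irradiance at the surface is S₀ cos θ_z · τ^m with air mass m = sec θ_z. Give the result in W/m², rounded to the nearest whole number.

Hour angle H = 15° × (13.5 − 12) = 22.50°.
cos θ_z = sin(-0.5°) sin(14.7°) + cos(-0.5°) cos(14.7°) cos(22.50°) = -0.0022 + 0.8936 = 0.8914.
Air mass m = 1/cos θ_z = 1/0.8914 = 1.122; τ^m = 0.75^1.122 = 0.7241.
Surface direct beam = 1370 × 0.8914 × 0.7241 = 884.28 W/m².

884 W/m²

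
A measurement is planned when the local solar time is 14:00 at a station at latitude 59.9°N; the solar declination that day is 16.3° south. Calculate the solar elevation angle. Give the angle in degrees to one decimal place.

Hour angle H = 15° × (14 − 12) = 30.00°.
cos θ_z = sin φ sin δ + cos φ cos δ cos H = (0.8652)(-0.2807) + (0.5015)(0.9598)(0.8660) = 0.1740.
θ_z = arccos(0.1740) = 79.98°, so the elevation is 90° − 79.98° = 10.02°.

10.0°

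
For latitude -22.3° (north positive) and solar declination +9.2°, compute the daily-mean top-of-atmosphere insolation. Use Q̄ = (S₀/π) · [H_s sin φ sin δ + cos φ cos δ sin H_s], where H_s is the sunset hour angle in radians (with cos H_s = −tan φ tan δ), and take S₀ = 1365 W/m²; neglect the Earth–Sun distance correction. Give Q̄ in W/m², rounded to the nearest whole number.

356 W/m²

cos H_s = −tan(-22.3°) · tan(9.2°) = 0.0664, so H_s = arccos(0.0664) = 86.19°. In radians, H_s = 1.5043.
H_s sin φ sin δ = 1.5043 × -0.3795 × 0.1599 = -0.0913.
cos φ cos δ sin H_s = 0.9252 × 0.9871 × 0.9978 = 0.9113.
Q̄ = (1365/π) × (-0.0913 + 0.9113) = 434.49 × 0.8200 = 356.28 W/m².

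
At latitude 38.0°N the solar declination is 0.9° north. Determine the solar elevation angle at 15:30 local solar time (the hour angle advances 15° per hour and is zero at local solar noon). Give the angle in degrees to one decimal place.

Hour angle H = 15° × (15.5 − 12) = 52.50°.
cos θ_z = sin φ sin δ + cos φ cos δ cos H = (0.6157)(0.0157) + (0.7880)(0.9999)(0.6088) = 0.4894.
θ_z = arccos(0.4894) = 60.70°, so the elevation is 90° − 60.70° = 29.30°.

29.3°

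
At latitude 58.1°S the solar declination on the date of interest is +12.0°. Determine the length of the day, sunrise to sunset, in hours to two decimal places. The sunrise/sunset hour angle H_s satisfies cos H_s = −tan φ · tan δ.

−tan φ tan δ = −(-1.6066)(0.2126) = 0.3416; H_s = arccos(0.3416) = 70.03°.
Day length = 2 H_s / 15° h⁻¹ = 140.06° / 15 = 9.337 h.

9.34 hours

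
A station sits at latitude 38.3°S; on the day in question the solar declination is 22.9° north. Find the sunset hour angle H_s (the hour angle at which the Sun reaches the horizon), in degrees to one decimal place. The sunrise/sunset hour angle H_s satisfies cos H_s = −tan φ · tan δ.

cos H_s = −tan(-38.3°) · tan(22.9°) = 0.3336, so H_s = arccos(0.3336) = 70.51°.

70.5°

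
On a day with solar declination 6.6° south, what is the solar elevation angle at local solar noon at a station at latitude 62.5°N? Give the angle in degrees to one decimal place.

20.9°

At local solar noon the hour angle is zero, so the elevation is 90° − |φ − δ| = 90° − |62.5° − (-6.6°)| = 90° − 69.1° = 20.9°.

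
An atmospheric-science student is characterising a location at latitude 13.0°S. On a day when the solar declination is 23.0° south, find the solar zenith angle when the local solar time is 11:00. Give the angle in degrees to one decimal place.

Hour angle H = 15° × (11 − 12) = -15.00°.
cos θ_z = sin(-13.0°) sin(-23.0°) + cos(-13.0°) cos(-23.0°) cos(-15.00°) = 0.0879 + 0.8664 = 0.9543.
θ_z = arccos(0.9543) = 17.39°.

17.4°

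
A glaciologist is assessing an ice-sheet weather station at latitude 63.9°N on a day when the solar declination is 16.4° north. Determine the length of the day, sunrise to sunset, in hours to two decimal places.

−tan φ tan δ = −(2.0413)(0.2943) = -0.6008; H_s = arccos(-0.6008) = 126.93°.
Day length = 2 H_s / 15° h⁻¹ = 253.86° / 15 = 16.924 h.

16.92 hours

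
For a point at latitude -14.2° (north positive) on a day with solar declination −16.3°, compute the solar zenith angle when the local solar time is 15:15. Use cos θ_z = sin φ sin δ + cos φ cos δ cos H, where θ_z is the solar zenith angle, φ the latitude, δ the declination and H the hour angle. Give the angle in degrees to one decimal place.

47.0°

Hour angle H = 15° × (15.25 − 12) = 48.75°.
With φ = -14.2°, δ = -16.3°, H = 48.75°: sin φ sin δ = 0.0688, cos φ cos δ cos H = 0.6135, so cos θ_z = 0.6823.
θ_z = arccos(0.6823) = 46.98°.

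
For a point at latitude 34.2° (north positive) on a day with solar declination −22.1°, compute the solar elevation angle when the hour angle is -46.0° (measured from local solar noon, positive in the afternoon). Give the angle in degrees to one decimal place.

18.7°

cos θ_z = sin φ sin δ + cos φ cos δ cos H = (0.5621)(-0.3762) + (0.8271)(0.9265)(0.6947) = 0.3209.
θ_z = arccos(0.3209) = 71.28°, so the elevation is 90° − 71.28° = 18.72°.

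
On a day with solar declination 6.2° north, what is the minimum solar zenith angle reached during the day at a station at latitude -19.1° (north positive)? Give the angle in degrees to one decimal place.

At local solar noon the hour angle is zero, so the zenith angle is |φ − δ| = |-19.1° − (6.2°)| = 25.3°.

25.3°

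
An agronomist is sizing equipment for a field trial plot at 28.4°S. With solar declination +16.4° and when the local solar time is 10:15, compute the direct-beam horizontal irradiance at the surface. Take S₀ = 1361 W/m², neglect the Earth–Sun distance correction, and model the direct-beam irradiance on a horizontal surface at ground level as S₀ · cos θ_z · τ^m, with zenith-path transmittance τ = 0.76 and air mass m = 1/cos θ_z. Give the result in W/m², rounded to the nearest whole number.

545 W/m²

Hour angle H = 15° × (10.25 − 12) = -26.25°.
cos θ_z = sin(-28.4°) sin(16.4°) + cos(-28.4°) cos(16.4°) cos(-26.25°) = -0.1343 + 0.7568 = 0.6225.
Air mass m = 1/cos θ_z = 1/0.6225 = 1.606; τ^m = 0.76^1.606 = 0.6436.
Surface direct beam = 1361 × 0.6225 × 0.6436 = 545.27 W/m².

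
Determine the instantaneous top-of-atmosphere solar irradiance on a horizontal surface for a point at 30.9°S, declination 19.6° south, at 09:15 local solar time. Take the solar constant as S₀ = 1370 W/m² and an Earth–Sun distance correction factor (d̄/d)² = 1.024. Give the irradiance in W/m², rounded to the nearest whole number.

Hour angle H = 15° × (9.25 − 12) = -41.25°.
With φ = -30.9°, δ = -19.6°, H = -41.25°: sin φ sin δ = 0.1723, cos φ cos δ cos H = 0.6077, so cos θ_z = 0.7800.
Top-of-atmosphere irradiance = S₀ (d̄/d)² cos θ_z = 1370 × 1.024 × 0.7800 = 1094.25 W/m².

1094 W/m²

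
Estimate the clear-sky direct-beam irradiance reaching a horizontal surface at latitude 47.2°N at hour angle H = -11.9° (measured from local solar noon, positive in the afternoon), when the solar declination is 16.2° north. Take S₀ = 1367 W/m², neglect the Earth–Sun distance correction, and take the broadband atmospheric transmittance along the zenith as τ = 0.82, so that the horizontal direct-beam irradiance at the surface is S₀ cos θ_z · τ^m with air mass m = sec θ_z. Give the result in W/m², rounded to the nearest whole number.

911 W/m²

cos θ_z = sin(47.2°) sin(16.2°) + cos(47.2°) cos(16.2°) cos(-11.90°) = 0.2047 + 0.6384 = 0.8431.
Air mass m = 1/cos θ_z = 1/0.8431 = 1.186; τ^m = 0.82^1.186 = 0.7903.
Surface direct beam = 1367 × 0.8431 × 0.7903 = 910.83 W/m².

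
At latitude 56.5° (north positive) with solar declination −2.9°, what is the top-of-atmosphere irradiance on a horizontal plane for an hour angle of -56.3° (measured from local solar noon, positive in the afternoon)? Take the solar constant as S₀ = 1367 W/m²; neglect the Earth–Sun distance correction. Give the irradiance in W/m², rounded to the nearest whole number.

360 W/m²

With φ = 56.5°, δ = -2.9°, H = -56.30°: sin φ sin δ = -0.0422, cos φ cos δ cos H = 0.3058, so cos θ_z = 0.2636.
Top-of-atmosphere irradiance = S₀ cos θ_z = 1367 × 0.2636 = 360.34 W/m².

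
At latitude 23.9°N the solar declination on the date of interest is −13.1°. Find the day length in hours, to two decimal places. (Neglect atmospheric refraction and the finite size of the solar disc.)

11.21 hours

cos H_s = −tan(23.9°) · tan(-13.1°) = 0.1031, so H_s = arccos(0.1031) = 84.08°.
Day length = 2 H_s / 15° h⁻¹ = 168.16° / 15 = 11.211 h.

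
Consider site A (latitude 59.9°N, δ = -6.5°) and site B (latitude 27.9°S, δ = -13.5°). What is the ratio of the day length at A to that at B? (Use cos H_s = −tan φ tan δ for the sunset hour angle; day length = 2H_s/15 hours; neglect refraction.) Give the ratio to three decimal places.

A: H_s = arccos(−tan 59.9° · tan -6.5°) = 78.66°, so 2H_s/15 = 10.4880 h.
B: H_s = arccos(−tan -27.9° · tan -13.5°) = 97.30°, so 2H_s/15 = 12.9733 h.
Ratio A/B = 10.4880 / 12.9733 = 0.8084.

0.808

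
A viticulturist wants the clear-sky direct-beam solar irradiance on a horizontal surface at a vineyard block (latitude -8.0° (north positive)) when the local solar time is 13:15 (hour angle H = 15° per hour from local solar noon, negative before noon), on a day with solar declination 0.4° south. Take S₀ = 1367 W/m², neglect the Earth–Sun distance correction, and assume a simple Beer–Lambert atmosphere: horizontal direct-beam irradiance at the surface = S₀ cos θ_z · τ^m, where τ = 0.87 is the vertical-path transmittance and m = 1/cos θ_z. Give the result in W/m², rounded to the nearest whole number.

1106 W/m²

Hour angle H = 15° × (13.25 − 12) = 18.75°.
cos θ_z = sin φ sin δ + cos φ cos δ cos H = (-0.1392)(-0.0070) + (0.9903)(1.0000)(0.9469) = 0.9387.
Air mass m = 1/cos θ_z = 1/0.9387 = 1.065; τ^m = 0.87^1.065 = 0.8622.
Surface direct beam = 1367 × 0.9387 × 0.8622 = 1106.38 W/m².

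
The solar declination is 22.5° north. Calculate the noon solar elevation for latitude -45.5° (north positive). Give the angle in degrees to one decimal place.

22.0°

At local solar noon the hour angle is zero, so the elevation is 90° − |φ − δ| = 90° − |-45.5° − (22.5°)| = 90° − 68.0° = 22.0°.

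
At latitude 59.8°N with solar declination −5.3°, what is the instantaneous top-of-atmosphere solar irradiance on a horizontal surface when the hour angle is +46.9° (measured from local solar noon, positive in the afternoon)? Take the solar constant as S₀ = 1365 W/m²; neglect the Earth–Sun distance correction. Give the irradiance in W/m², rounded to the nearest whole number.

358 W/m²

cos θ_z = sin(59.8°) sin(-5.3°) + cos(59.8°) cos(-5.3°) cos(46.90°) = -0.0798 + 0.3422 = 0.2624.
Top-of-atmosphere irradiance = S₀ cos θ_z = 1365 × 0.2624 = 358.18 W/m².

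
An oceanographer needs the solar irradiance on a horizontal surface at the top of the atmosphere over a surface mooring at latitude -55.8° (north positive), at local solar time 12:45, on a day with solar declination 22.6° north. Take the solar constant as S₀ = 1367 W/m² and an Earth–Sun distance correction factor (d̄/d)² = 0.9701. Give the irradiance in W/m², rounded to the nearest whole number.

253 W/m²

Hour angle H = 15° × (12.75 − 12) = 11.25°.
cos θ_z = sin φ sin δ + cos φ cos δ cos H = (-0.8271)(0.3843) + (0.5621)(0.9232)(0.9808) = 0.1911.
Top-of-atmosphere irradiance = S₀ (d̄/d)² cos θ_z = 1367 × 0.9701 × 0.1911 = 253.42 W/m².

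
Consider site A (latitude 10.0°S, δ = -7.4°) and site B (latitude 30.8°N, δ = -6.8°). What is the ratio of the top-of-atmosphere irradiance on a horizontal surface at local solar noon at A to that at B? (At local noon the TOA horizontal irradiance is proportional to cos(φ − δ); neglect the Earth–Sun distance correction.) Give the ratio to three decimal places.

1.261

A: cos θ_z = cos(-10.0° − (-7.4°)) = 0.9990.
B: cos θ_z = cos(30.8° − (-6.8°)) = 0.7923.
Ratio A/B = 0.9990 / 0.7923 = 1.2609.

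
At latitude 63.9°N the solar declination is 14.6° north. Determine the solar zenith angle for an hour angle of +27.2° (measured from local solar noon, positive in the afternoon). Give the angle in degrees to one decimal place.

52.8°

cos θ_z = sin φ sin δ + cos φ cos δ cos H = (0.8980)(0.2521) + (0.4399)(0.9677)(0.8894) = 0.6050.
θ_z = arccos(0.6050) = 52.77°.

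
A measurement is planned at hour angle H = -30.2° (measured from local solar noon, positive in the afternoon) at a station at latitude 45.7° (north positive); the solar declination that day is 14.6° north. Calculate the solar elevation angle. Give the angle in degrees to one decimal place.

cos θ_z = sin φ sin δ + cos φ cos δ cos H = (0.7157)(0.2521) + (0.6984)(0.9677)(0.8643) = 0.7646.
θ_z = arccos(0.7646) = 40.13°, so the elevation is 90° − 40.13° = 49.87°.

49.9°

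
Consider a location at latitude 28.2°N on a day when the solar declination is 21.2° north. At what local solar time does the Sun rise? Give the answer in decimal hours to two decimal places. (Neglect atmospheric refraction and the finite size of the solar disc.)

−tan φ tan δ = −(0.5362)(0.3879) = -0.2080; H_s = arccos(-0.2080) = 102.01°.
Sunrise is at 12 − H_s/15 = 12 − 6.801 = 5.199 h local solar time.

5.20 h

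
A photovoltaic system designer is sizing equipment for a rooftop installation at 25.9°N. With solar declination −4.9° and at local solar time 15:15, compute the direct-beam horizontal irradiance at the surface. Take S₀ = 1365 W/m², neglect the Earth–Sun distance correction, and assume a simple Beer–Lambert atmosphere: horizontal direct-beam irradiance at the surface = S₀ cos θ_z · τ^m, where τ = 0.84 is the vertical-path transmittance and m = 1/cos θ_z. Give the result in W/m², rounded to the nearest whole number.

Hour angle H = 15° × (15.25 − 12) = 48.75°.
With φ = 25.9°, δ = -4.9°, H = 48.75°: sin φ sin δ = -0.0373, cos φ cos δ cos H = 0.5910, so cos θ_z = 0.5537.
Air mass m = 1/cos θ_z = 1/0.5537 = 1.806; τ^m = 0.84^1.806 = 0.7299.
Surface direct beam = 1365 × 0.5537 × 0.7299 = 551.66 W/m².

552 W/m²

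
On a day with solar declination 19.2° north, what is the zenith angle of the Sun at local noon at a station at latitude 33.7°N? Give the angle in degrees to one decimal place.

At local solar noon the hour angle is zero, so the zenith angle is |φ − δ| = |33.7° − (19.2°)| = 14.5°.

14.5°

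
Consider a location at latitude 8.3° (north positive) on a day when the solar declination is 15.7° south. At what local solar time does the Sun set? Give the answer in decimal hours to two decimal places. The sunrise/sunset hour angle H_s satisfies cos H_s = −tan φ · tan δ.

17.84 h

−tan φ tan δ = −(0.1459)(-0.2811) = 0.0410; H_s = arccos(0.0410) = 87.65°.
Sunset is at 12 + H_s/15 = 12 + 5.843 = 17.843 h local solar time.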